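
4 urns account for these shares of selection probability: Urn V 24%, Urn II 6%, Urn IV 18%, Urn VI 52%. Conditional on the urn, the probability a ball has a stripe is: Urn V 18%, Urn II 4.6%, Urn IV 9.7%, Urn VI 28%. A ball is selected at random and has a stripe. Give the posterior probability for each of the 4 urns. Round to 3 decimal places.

Prior × likelihood for each hypothesis:
  Urn V: 0.24 × 0.18 = 0.0432
  Urn II: 0.06 × 0.046 = 0.00276
  Urn IV: 0.18 × 0.097 = 0.01746
  Urn VI: 0.52 × 0.28 = 0.1456
Normalizing constant = 0.20902.
P(Urn V | striped) = 0.0432/0.20902 ≈ 0.207
P(Urn II | striped) = 0.00276/0.20902 ≈ 0.013
P(Urn IV | striped) = 0.01746/0.20902 ≈ 0.084
P(Urn VI | striped) = 0.1456/0.20902 ≈ 0.697

Urn V 0.207, Urn II 0.013, Urn IV 0.084, Urn VI 0.697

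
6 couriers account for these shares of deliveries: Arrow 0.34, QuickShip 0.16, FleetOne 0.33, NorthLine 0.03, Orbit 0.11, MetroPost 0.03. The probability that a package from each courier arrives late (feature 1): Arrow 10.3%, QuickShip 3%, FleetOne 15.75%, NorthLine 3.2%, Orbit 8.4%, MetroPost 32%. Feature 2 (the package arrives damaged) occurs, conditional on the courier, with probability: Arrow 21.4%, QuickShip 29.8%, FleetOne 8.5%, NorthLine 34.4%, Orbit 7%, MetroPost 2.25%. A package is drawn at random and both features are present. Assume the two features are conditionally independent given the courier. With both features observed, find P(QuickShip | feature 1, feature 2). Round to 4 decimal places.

0.0984

By Bayes' rule, posterior ∝ prior × likelihood:
  Arrow: 0.34 × 0.103 × 0.214 = 0.00749428
  QuickShip: 0.16 × 0.03 × 0.298 = 0.0014304
  FleetOne: 0.33 × 0.1575 × 0.085 = 0.004417875
  NorthLine: 0.03 × 0.032 × 0.344 = 0.00033024
  Orbit: 0.11 × 0.084 × 0.07 = 0.0006468
  MetroPost: 0.03 × 0.32 × 0.0225 = 0.000216
Sum = 0.014535595.
P(QuickShip | evidence) = 0.0014304 / 0.014535595 ≈ 0.0984.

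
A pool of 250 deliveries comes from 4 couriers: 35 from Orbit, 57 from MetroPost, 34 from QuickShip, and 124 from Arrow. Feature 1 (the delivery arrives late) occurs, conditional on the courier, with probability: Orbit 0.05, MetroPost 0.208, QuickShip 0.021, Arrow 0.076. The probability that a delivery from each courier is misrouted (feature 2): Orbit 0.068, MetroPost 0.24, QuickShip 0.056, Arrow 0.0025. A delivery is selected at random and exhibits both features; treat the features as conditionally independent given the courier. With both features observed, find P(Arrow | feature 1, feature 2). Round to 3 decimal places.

Compute prior × likelihood for every hypothesis:
  Orbit: 0.14 × 0.05 × 0.068 = 0.000476
  MetroPost: 0.228 × 0.208 × 0.24 = 0.01138176
  QuickShip: 0.136 × 0.021 × 0.056 = 0.000159936
  Arrow: 0.496 × 0.076 × 0.0025 = 0.00009424
Total = 0.012111936.
P(Arrow | evidence) = 0.00009424 / 0.012111936 ≈ 0.008.

0.008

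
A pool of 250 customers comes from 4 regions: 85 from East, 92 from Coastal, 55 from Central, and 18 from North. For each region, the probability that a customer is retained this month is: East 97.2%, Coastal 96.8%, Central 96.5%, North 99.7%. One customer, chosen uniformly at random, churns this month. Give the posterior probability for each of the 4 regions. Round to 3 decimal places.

Taking complements, P(churn | each) = East 0.028, Coastal 0.032, Central 0.035, North 0.003.
Compute prior × likelihood for every hypothesis:
  East: 0.34 × 0.028 = 0.00952
  Coastal: 0.368 × 0.032 = 0.011776
  Central: 0.22 × 0.035 = 0.0077
  North: 0.072 × 0.003 = 0.000216
Sum = 0.029212.
P(East | churn) = 0.00952/0.029212 ≈ 0.326
P(Coastal | churn) = 0.011776/0.029212 ≈ 0.403
P(Central | churn) = 0.0077/0.029212 ≈ 0.264
P(North | churn) = 0.000216/0.029212 ≈ 0.007

East 0.326, Coastal 0.403, Central 0.264, North 0.007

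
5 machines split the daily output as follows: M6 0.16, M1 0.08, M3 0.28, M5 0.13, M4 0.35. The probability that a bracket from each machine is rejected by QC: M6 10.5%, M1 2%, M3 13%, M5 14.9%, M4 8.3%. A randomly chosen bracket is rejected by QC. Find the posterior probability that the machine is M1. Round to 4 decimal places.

0.0155

Prior × likelihood for each hypothesis:
  M6: 0.16 × 0.105 = 0.0168
  M1: 0.08 × 0.02 = 0.0016
  M3: 0.28 × 0.13 = 0.0364
  M5: 0.13 × 0.149 = 0.01937
  M4: 0.35 × 0.083 = 0.02905
Total = 0.10322.
P(M1 | evidence) = 0.0016 / 0.10322 ≈ 0.0155.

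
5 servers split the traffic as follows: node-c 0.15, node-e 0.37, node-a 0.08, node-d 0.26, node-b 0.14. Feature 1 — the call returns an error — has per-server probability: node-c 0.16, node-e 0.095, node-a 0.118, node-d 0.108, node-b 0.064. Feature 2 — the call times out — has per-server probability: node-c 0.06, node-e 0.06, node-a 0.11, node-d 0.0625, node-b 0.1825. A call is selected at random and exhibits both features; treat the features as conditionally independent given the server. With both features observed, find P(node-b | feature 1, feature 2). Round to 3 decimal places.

0.205

Prior × likelihood for each hypothesis:
  node-c: 0.15 × 0.16 × 0.06 = 0.00144
  node-e: 0.37 × 0.095 × 0.06 = 0.002109
  node-a: 0.08 × 0.118 × 0.11 = 0.0010384
  node-d: 0.26 × 0.108 × 0.0625 = 0.001755
  node-b: 0.14 × 0.064 × 0.1825 = 0.0016352
Sum = 0.0079776.
P(node-b | evidence) = 0.0016352 / 0.0079776 ≈ 0.205.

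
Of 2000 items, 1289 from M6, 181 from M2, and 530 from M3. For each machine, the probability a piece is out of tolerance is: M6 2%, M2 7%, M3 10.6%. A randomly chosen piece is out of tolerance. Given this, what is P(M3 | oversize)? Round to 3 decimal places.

0.594

Unnormalized posteriors (prior × likelihood):
  M6: 0.6445 × 0.02 = 0.01289
  M2: 0.0905 × 0.07 = 0.006335
  M3: 0.265 × 0.106 = 0.02809
Sum = 0.047315.
P(M3 | evidence) = 0.02809 / 0.047315 ≈ 0.594.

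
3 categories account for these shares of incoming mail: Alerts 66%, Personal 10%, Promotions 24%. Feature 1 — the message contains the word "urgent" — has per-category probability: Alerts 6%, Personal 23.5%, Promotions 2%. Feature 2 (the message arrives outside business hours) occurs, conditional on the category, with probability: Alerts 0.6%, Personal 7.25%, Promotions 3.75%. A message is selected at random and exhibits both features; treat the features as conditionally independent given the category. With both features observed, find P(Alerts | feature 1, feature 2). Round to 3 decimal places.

0.112

Unnormalized posteriors (prior × likelihood):
  Alerts: 0.66 × 0.06 × 0.006 = 0.0002376
  Personal: 0.1 × 0.235 × 0.0725 = 0.00170375
  Promotions: 0.24 × 0.02 × 0.0375 = 0.00018
Total = 0.00212135.
P(Alerts | evidence) = 0.0002376 / 0.00212135 ≈ 0.112.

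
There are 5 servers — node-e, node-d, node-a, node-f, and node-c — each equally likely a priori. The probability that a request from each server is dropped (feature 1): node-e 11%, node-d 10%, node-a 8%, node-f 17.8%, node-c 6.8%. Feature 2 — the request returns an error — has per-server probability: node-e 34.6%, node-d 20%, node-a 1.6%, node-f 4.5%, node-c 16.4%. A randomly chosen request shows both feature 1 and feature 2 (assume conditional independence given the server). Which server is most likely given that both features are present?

node-e

Since the prior is uniform, the posterior is proportional to the likelihood:
  node-e: 0.11 × 0.346 = 0.03806
  node-d: 0.1 × 0.2 = 0.02
  node-a: 0.08 × 0.016 = 0.00128
  node-f: 0.178 × 0.045 = 0.00801
  node-c: 0.068 × 0.164 = 0.011152
Total = 0.078502.
Largest term belongs to node-e, so node-e is most probable.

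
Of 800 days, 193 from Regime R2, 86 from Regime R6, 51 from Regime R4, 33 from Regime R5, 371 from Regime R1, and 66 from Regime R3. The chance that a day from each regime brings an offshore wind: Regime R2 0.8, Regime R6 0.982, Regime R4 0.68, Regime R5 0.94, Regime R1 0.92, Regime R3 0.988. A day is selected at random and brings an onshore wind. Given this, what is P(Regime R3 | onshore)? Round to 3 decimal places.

Taking complements, P(onshore | each) = Regime R2 0.2, Regime R6 0.018, Regime R4 0.32, Regime R5 0.06, Regime R1 0.08, Regime R3 0.012.
By Bayes' rule, posterior ∝ prior × likelihood:
  Regime R2: 0.24125 × 0.2 = 0.04825
  Regime R6: 0.1075 × 0.018 = 0.001935
  Regime R4: 0.06375 × 0.32 = 0.0204
  Regime R5: 0.04125 × 0.06 = 0.002475
  Regime R1: 0.46375 × 0.08 = 0.0371
  Regime R3: 0.0825 × 0.012 = 0.00099
Total = 0.11115.
P(Regime R3 | evidence) = 0.00099 / 0.11115 ≈ 0.009.

0.009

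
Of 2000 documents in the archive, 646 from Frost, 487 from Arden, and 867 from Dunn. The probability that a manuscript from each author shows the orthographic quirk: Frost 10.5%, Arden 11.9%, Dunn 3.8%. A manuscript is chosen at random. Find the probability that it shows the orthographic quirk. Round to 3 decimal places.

0.079

Prior × likelihood for each hypothesis:
  Frost: 0.323 × 0.105 = 0.033915
  Arden: 0.2435 × 0.119 = 0.0289765
  Dunn: 0.4335 × 0.038 = 0.016473
P(quirk) = 0.033915 + 0.0289765 + 0.016473 = 0.0793645 → 0.079.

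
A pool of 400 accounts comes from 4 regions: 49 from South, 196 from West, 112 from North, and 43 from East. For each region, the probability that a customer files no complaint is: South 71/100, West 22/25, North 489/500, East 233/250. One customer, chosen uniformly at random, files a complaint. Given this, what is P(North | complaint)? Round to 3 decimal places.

0.057

Taking complements, P(complaint | each) = South 0.29, West 0.12, North 0.022, East 0.068.
Unnormalized posteriors (prior × likelihood):
  South: 0.1225 × 0.29 = 0.035525
  West: 0.49 × 0.12 = 0.0588
  North: 0.28 × 0.022 = 0.00616
  East: 0.1075 × 0.068 = 0.00731
Total = 0.107795.
P(North | evidence) = 0.00616 / 0.107795 ≈ 0.057.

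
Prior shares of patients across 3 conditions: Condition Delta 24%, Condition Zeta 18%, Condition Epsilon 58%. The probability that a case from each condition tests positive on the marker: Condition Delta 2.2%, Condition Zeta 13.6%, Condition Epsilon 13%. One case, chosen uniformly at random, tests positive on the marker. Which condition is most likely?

Condition Epsilon

By Bayes' rule, posterior ∝ prior × likelihood:
  Condition Delta: 0.24 × 0.022 = 0.00528
  Condition Zeta: 0.18 × 0.136 = 0.02448
  Condition Epsilon: 0.58 × 0.13 = 0.0754
Sum = 0.10516.
Largest term belongs to Condition Epsilon, so Condition Epsilon is most probable.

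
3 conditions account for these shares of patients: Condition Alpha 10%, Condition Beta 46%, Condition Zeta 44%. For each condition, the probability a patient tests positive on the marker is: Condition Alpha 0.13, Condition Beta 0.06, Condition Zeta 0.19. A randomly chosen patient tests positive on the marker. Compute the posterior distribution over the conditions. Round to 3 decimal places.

Unnormalized posteriors (prior × likelihood):
  Condition Alpha: 0.1 × 0.13 = 0.013
  Condition Beta: 0.46 × 0.06 = 0.0276
  Condition Zeta: 0.44 × 0.19 = 0.0836
Sum = 0.1242.
P(Condition Alpha | marker-positive) = 0.013/0.1242 ≈ 0.105
P(Condition Beta | marker-positive) = 0.0276/0.1242 ≈ 0.222
P(Condition Zeta | marker-positive) = 0.0836/0.1242 ≈ 0.673
(Check: 0.105+0.222+0.673 = 1.000.)

Condition Alpha 0.105, Condition Beta 0.222, Condition Zeta 0.673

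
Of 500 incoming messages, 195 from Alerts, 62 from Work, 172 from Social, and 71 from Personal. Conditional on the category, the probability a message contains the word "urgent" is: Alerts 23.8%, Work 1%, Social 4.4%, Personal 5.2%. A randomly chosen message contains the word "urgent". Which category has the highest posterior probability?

Alerts

Unnormalized posteriors (prior × likelihood):
  Alerts: 0.39 × 0.238 = 0.09282
  Work: 0.124 × 0.01 = 0.00124
  Social: 0.344 × 0.044 = 0.015136
  Personal: 0.142 × 0.052 = 0.007384
Total = 0.11658.
Largest term belongs to Alerts, so Alerts is most probable.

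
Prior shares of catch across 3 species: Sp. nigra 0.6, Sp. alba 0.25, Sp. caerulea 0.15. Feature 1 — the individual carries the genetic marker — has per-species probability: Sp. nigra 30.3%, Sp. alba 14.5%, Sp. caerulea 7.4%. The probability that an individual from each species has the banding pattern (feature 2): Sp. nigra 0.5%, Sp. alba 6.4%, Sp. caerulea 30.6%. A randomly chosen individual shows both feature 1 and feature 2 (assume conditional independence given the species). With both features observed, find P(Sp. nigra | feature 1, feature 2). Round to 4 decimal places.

0.1372

Prior × likelihood for each hypothesis:
  Sp. nigra: 0.6 × 0.303 × 0.005 = 0.000909
  Sp. alba: 0.25 × 0.145 × 0.064 = 0.00232
  Sp. caerulea: 0.15 × 0.074 × 0.306 = 0.0033966
Normalizing constant = 0.0066256.
P(Sp. nigra | evidence) = 0.000909 / 0.0066256 ≈ 0.1372.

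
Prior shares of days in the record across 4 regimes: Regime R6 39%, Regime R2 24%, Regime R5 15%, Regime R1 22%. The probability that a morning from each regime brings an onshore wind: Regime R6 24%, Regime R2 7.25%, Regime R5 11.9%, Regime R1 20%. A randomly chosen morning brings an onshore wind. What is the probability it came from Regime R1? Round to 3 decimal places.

Compute prior × likelihood for every hypothesis:
  Regime R6: 0.39 × 0.24 = 0.0936
  Regime R2: 0.24 × 0.0725 = 0.0174
  Regime R5: 0.15 × 0.119 = 0.01785
  Regime R1: 0.22 × 0.2 = 0.044
Sum = 0.17285.
P(Regime R1 | evidence) = 0.044 / 0.17285 ≈ 0.255.

0.255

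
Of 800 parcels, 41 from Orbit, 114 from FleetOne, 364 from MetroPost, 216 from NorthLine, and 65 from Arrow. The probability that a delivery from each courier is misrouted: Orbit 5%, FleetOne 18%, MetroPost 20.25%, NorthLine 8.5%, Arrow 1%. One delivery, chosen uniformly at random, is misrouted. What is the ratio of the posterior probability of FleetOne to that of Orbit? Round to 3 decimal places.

Prior × likelihood for each hypothesis:
  Orbit: 0.05125 × 0.05 = 0.0025625
  FleetOne: 0.1425 × 0.18 = 0.02565
  MetroPost: 0.455 × 0.2025 = 0.0921375
  NorthLine: 0.27 × 0.085 = 0.02295
  Arrow: 0.08125 × 0.01 = 0.0008125
Sum = 0.1441125.
The ratio is 0.02565 / 0.0025625 (the normalizer cancels) = 10.010.

10.010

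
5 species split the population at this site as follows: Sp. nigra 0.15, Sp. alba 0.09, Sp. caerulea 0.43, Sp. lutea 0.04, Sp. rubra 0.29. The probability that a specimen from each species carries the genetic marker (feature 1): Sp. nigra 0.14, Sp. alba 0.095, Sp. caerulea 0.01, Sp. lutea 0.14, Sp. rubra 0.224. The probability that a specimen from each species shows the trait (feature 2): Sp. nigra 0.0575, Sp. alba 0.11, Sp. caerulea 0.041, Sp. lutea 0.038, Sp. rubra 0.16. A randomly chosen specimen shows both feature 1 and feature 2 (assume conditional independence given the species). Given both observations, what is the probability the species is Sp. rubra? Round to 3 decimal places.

By Bayes' rule, posterior ∝ prior × likelihood:
  Sp. nigra: 0.15 × 0.14 × 0.0575 = 0.0012075
  Sp. alba: 0.09 × 0.095 × 0.11 = 0.0009405
  Sp. caerulea: 0.43 × 0.01 × 0.041 = 0.0001763
  Sp. lutea: 0.04 × 0.14 × 0.038 = 0.0002128
  Sp. rubra: 0.29 × 0.224 × 0.16 = 0.0103936
Normalizing constant = 0.0129307.
P(Sp. rubra | evidence) = 0.0103936 / 0.0129307 ≈ 0.804.

0.804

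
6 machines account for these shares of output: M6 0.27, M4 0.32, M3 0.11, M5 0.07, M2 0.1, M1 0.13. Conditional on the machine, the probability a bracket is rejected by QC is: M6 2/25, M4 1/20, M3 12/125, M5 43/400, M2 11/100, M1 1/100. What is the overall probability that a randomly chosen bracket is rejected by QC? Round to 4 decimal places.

0.0680

Prior × likelihood for each hypothesis:
  M6: 0.27 × 0.08 = 0.0216
  M4: 0.32 × 0.05 = 0.016
  M3: 0.11 × 0.096 = 0.01056
  M5: 0.07 × 0.1075 = 0.007525
  M2: 0.1 × 0.11 = 0.011
  M1: 0.13 × 0.01 = 0.0013
P(rejected) = 0.0216 + 0.016 + 0.01056 + 0.007525 + 0.011 + 0.0013 = 0.067985 → 0.0680.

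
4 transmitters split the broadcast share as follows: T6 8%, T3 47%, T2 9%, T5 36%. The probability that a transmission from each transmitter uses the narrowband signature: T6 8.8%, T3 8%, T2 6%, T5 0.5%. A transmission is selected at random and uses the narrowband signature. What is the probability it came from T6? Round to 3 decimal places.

Prior × likelihood for each hypothesis:
  T6: 0.08 × 0.088 = 0.00704
  T3: 0.47 × 0.08 = 0.0376
  T2: 0.09 × 0.06 = 0.0054
  T5: 0.36 × 0.005 = 0.0018
Total = 0.05184.
P(T6 | evidence) = 0.00704 / 0.05184 ≈ 0.136.

0.136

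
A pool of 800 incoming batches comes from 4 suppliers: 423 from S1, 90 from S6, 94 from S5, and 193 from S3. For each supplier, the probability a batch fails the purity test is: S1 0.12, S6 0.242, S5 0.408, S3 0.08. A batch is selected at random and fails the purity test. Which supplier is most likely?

Prior × likelihood for each hypothesis:
  S1: 0.52875 × 0.12 = 0.06345
  S6: 0.1125 × 0.242 = 0.027225
  S5: 0.1175 × 0.408 = 0.04794
  S3: 0.24125 × 0.08 = 0.0193
Total = 0.157915.
Largest term belongs to S1, so S1 is most probable.

S1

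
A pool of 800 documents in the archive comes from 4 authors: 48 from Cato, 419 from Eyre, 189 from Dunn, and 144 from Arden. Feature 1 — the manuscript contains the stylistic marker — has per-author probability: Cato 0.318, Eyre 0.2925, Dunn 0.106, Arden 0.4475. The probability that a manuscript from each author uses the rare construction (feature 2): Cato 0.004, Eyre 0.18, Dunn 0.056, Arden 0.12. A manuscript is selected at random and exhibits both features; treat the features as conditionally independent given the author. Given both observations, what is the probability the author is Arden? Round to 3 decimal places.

Unnormalized posteriors (prior × likelihood):
  Cato: 0.06 × 0.318 × 0.004 = 0.00007632
  Eyre: 0.52375 × 0.2925 × 0.18 = 0.0275754375
  Dunn: 0.23625 × 0.106 × 0.056 = 0.00140238
  Arden: 0.18 × 0.4475 × 0.12 = 0.009666
Total = 0.0387201375.
P(Arden | evidence) = 0.009666 / 0.0387201375 ≈ 0.250.

0.250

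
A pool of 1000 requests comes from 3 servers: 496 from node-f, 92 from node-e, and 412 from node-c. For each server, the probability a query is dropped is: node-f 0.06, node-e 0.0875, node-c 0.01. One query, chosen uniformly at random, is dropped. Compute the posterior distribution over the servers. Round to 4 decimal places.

Unnormalized posteriors (prior × likelihood):
  node-f: 0.496 × 0.06 = 0.02976
  node-e: 0.092 × 0.0875 = 0.00805
  node-c: 0.412 × 0.01 = 0.00412
Sum = 0.04193.
P(node-f | dropped) = 0.02976/0.04193 ≈ 0.7098
P(node-e | dropped) = 0.00805/0.04193 ≈ 0.1920
P(node-c | dropped) = 0.00412/0.04193 ≈ 0.0983

node-f 0.7098, node-e 0.1920, node-c 0.0983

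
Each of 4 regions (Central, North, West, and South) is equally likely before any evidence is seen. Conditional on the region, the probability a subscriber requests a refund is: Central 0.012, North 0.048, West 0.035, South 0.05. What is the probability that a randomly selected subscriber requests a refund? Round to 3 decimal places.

0.036

With a uniform prior (1/4 each), posterior ∝ likelihood:
  Central: 0.012
  North: 0.048
  West: 0.035
  South: 0.05
P(refund) = (1/4) × (0.012 + 0.048 + 0.035 + 0.05) = 0.145/4 ≈ 0.036.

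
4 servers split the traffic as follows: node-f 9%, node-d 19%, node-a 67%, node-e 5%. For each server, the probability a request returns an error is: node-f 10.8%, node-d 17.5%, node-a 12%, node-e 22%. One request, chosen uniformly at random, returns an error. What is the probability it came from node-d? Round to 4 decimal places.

Unnormalized posteriors (prior × likelihood):
  node-f: 0.09 × 0.108 = 0.00972
  node-d: 0.19 × 0.175 = 0.03325
  node-a: 0.67 × 0.12 = 0.0804
  node-e: 0.05 × 0.22 = 0.011
Sum = 0.13437.
P(node-d | evidence) = 0.03325 / 0.13437 ≈ 0.2475.

0.2475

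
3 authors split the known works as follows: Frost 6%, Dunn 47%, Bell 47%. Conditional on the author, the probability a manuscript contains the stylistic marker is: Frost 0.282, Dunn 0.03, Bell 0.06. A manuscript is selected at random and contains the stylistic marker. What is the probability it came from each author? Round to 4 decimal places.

Unnormalized posteriors (prior × likelihood):
  Frost: 0.06 × 0.282 = 0.01692
  Dunn: 0.47 × 0.03 = 0.0141
  Bell: 0.47 × 0.06 = 0.0282
Sum = 0.05922.
P(Frost | marker) = 0.01692/0.05922 ≈ 0.2857
P(Dunn | marker) = 0.0141/0.05922 ≈ 0.2381
P(Bell | marker) = 0.0282/0.05922 ≈ 0.4762
(Check: 0.2857+0.2381+0.4762 = 1.0000.)

Frost 0.2857, Dunn 0.2381, Bell 0.4762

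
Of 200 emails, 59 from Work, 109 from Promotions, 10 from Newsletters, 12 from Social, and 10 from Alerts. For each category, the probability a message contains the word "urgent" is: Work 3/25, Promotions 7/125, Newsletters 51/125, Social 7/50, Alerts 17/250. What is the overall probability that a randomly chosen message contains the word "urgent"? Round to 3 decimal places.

Compute prior × likelihood for every hypothesis:
  Work: 0.295 × 0.12 = 0.0354
  Promotions: 0.545 × 0.056 = 0.03052
  Newsletters: 0.05 × 0.408 = 0.0204
  Social: 0.06 × 0.14 = 0.0084
  Alerts: 0.05 × 0.068 = 0.0034
P(urgent-flag) = 0.0354 + 0.03052 + 0.0204 + 0.0084 + 0.0034 = 0.09812 → 0.098.

0.098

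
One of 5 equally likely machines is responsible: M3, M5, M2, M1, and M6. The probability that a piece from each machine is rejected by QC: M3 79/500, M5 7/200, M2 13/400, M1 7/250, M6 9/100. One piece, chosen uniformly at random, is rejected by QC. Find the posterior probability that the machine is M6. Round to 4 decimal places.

0.2620

Since the prior is uniform, the posterior is proportional to the likelihood:
  M3: 0.158
  M5: 0.035
  M2: 0.0325
  M1: 0.028
  M6: 0.09
Normalizing constant = 0.3435.
P(M6 | evidence) = 0.09 / 0.3435 ≈ 0.2620.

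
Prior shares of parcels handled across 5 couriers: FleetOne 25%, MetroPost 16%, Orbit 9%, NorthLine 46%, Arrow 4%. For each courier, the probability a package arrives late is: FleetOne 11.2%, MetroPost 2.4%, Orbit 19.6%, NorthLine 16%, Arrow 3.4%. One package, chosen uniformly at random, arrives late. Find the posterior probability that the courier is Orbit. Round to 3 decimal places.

Unnormalized posteriors (prior × likelihood):
  FleetOne: 0.25 × 0.112 = 0.028
  MetroPost: 0.16 × 0.024 = 0.00384
  Orbit: 0.09 × 0.196 = 0.01764
  NorthLine: 0.46 × 0.16 = 0.0736
  Arrow: 0.04 × 0.034 = 0.00136
Normalizing constant = 0.12444.
P(Orbit | evidence) = 0.01764 / 0.12444 ≈ 0.142.

0.142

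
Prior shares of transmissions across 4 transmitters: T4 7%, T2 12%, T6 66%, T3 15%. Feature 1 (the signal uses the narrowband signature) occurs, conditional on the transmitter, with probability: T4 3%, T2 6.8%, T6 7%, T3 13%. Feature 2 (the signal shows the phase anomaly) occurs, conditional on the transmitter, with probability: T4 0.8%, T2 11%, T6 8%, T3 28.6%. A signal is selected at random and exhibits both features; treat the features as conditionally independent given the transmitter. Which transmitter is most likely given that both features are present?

By Bayes' rule, posterior ∝ prior × likelihood:
  T4: 0.07 × 0.03 × 0.008 = 0.0000168
  T2: 0.12 × 0.068 × 0.11 = 0.0008976
  T6: 0.66 × 0.07 × 0.08 = 0.003696
  T3: 0.15 × 0.13 × 0.286 = 0.005577
Total = 0.0101874.
Largest term belongs to T3, so T3 is most probable.

T3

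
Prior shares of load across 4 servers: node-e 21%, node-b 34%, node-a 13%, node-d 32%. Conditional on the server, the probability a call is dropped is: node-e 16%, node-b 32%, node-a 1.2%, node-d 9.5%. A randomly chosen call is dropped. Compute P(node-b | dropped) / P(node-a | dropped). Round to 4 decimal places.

69.7436

Compute prior × likelihood for every hypothesis:
  node-e: 0.21 × 0.16 = 0.0336
  node-b: 0.34 × 0.32 = 0.1088
  node-a: 0.13 × 0.012 = 0.00156
  node-d: 0.32 × 0.095 = 0.0304
Sum = 0.17436.
The ratio is 0.1088 / 0.00156 (the normalizer cancels) = 69.7436.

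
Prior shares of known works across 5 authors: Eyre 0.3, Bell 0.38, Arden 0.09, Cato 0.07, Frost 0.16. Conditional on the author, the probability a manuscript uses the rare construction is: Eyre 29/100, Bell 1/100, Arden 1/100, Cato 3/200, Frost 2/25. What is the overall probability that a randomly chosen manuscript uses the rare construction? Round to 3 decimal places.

0.106

Prior × likelihood for each hypothesis:
  Eyre: 0.3 × 0.29 = 0.087
  Bell: 0.38 × 0.01 = 0.0038
  Arden: 0.09 × 0.01 = 0.0009
  Cato: 0.07 × 0.015 = 0.00105
  Frost: 0.16 × 0.08 = 0.0128
P(rare-form) = 0.087 + 0.0038 + 0.0009 + 0.00105 + 0.0128 = 0.10555 → 0.106.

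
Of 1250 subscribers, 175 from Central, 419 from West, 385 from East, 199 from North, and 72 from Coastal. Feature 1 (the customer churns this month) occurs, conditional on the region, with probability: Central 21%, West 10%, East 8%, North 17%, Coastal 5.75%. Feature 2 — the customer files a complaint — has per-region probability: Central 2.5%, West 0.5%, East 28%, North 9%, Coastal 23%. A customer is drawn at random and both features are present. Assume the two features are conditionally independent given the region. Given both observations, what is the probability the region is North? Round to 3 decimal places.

0.221

Prior × likelihood for each hypothesis:
  Central: 0.14 × 0.21 × 0.025 = 0.000735
  West: 0.3352 × 0.1 × 0.005 = 0.0001676
  East: 0.308 × 0.08 × 0.28 = 0.0068992
  North: 0.1592 × 0.17 × 0.09 = 0.00243576
  Coastal: 0.0576 × 0.0575 × 0.23 = 0.00076176
Sum = 0.01099932.
P(North | evidence) = 0.00243576 / 0.01099932 ≈ 0.221.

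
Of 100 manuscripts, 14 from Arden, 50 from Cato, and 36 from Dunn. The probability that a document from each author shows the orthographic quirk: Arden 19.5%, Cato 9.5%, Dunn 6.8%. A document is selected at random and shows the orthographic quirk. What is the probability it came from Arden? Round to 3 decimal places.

0.275

By Bayes' rule, posterior ∝ prior × likelihood:
  Arden: 0.14 × 0.195 = 0.0273
  Cato: 0.5 × 0.095 = 0.0475
  Dunn: 0.36 × 0.068 = 0.02448
Total = 0.09928.
P(Arden | evidence) = 0.0273 / 0.09928 ≈ 0.275.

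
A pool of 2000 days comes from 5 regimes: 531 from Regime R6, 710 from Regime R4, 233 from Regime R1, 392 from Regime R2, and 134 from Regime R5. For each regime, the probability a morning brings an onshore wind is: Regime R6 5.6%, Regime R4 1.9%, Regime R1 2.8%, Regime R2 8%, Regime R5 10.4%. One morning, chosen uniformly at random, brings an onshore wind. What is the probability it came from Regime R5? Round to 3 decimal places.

By Bayes' rule, posterior ∝ prior × likelihood:
  Regime R6: 0.2655 × 0.056 = 0.014868
  Regime R4: 0.355 × 0.019 = 0.006745
  Regime R1: 0.1165 × 0.028 = 0.003262
  Regime R2: 0.196 × 0.08 = 0.01568
  Regime R5: 0.067 × 0.104 = 0.006968
Total = 0.047523.
P(Regime R5 | evidence) = 0.006968 / 0.047523 ≈ 0.147.

0.147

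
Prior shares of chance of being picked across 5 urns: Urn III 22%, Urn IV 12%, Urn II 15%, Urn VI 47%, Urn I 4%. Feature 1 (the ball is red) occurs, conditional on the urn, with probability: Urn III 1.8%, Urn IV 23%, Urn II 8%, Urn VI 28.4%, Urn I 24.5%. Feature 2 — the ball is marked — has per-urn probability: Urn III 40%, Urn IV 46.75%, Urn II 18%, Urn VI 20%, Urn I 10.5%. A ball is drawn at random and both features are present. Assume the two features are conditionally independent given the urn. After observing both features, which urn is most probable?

Urn VI

Compute prior × likelihood for every hypothesis:
  Urn III: 0.22 × 0.018 × 0.4 = 0.001584
  Urn IV: 0.12 × 0.23 × 0.4675 = 0.012903
  Urn II: 0.15 × 0.08 × 0.18 = 0.00216
  Urn VI: 0.47 × 0.284 × 0.2 = 0.026696
  Urn I: 0.04 × 0.245 × 0.105 = 0.001029
Sum = 0.044372.
Largest term belongs to Urn VI, so Urn VI is most probable.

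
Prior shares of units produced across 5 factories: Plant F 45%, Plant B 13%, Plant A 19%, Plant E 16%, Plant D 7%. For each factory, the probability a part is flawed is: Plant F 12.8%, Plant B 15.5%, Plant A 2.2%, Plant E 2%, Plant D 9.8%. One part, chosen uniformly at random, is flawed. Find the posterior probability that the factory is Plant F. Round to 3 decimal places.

0.626

Unnormalized posteriors (prior × likelihood):
  Plant F: 0.45 × 0.128 = 0.0576
  Plant B: 0.13 × 0.155 = 0.02015
  Plant A: 0.19 × 0.022 = 0.00418
  Plant E: 0.16 × 0.02 = 0.0032
  Plant D: 0.07 × 0.098 = 0.00686
Normalizing constant = 0.09199.
P(Plant F | evidence) = 0.0576 / 0.09199 ≈ 0.626.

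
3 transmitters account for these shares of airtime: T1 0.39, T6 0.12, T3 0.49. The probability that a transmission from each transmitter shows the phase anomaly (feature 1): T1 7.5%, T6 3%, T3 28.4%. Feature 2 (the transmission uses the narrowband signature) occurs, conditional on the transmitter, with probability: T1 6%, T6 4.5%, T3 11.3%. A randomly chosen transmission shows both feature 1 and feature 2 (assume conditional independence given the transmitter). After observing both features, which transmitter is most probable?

Unnormalized posteriors (prior × likelihood):
  T1: 0.39 × 0.075 × 0.06 = 0.001755
  T6: 0.12 × 0.03 × 0.045 = 0.000162
  T3: 0.49 × 0.284 × 0.113 = 0.01572508
Total = 0.01764208.
Largest term belongs to T3, so T3 is most probable.

T3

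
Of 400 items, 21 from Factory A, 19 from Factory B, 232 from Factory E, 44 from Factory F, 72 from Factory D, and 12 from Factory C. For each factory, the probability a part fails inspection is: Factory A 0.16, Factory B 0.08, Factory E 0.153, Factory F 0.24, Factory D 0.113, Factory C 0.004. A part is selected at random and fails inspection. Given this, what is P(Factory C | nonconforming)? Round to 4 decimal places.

Unnormalized posteriors (prior × likelihood):
  Factory A: 0.0525 × 0.16 = 0.0084
  Factory B: 0.0475 × 0.08 = 0.0038
  Factory E: 0.58 × 0.153 = 0.08874
  Factory F: 0.11 × 0.24 = 0.0264
  Factory D: 0.18 × 0.113 = 0.02034
  Factory C: 0.03 × 0.004 = 0.00012
Total = 0.1478.
P(Factory C | evidence) = 0.00012 / 0.1478 ≈ 0.0008.

0.0008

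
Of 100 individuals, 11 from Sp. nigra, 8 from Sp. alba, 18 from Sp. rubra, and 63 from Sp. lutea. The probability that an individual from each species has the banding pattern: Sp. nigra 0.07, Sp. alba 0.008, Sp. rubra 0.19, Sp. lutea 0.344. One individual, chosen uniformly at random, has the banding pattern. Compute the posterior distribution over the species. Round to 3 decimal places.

Sp. nigra 0.030, Sp. alba 0.002, Sp. rubra 0.132, Sp. lutea 0.836

Prior × likelihood for each hypothesis:
  Sp. nigra: 0.11 × 0.07 = 0.0077
  Sp. alba: 0.08 × 0.008 = 0.00064
  Sp. rubra: 0.18 × 0.19 = 0.0342
  Sp. lutea: 0.63 × 0.344 = 0.21672
Total = 0.25926.
P(Sp. nigra | banded) = 0.0077/0.25926 ≈ 0.030
P(Sp. alba | banded) = 0.00064/0.25926 ≈ 0.002
P(Sp. rubra | banded) = 0.0342/0.25926 ≈ 0.132
P(Sp. lutea | banded) = 0.21672/0.25926 ≈ 0.836
(Check: 0.030+0.002+0.132+0.836 = 1.000.)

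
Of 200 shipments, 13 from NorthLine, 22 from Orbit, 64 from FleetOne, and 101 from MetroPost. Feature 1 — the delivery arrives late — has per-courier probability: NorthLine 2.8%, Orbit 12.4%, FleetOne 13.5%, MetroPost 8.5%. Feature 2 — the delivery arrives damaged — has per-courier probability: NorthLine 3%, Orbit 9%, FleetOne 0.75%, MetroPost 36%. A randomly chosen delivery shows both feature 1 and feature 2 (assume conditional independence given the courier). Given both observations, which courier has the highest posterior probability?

Unnormalized posteriors (prior × likelihood):
  NorthLine: 0.065 × 0.028 × 0.03 = 0.0000546
  Orbit: 0.11 × 0.124 × 0.09 = 0.0012276
  FleetOne: 0.32 × 0.135 × 0.0075 = 0.000324
  MetroPost: 0.505 × 0.085 × 0.36 = 0.015453
Total = 0.0170592.
Largest term belongs to MetroPost, so MetroPost is most probable.

MetroPost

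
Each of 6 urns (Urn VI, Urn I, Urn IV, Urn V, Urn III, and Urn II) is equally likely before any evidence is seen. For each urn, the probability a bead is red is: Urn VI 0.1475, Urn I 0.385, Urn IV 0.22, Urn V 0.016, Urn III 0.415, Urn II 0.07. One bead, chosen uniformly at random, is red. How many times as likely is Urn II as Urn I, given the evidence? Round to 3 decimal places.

With a uniform prior (1/6 each), posterior ∝ likelihood:
  Urn VI: 0.1475
  Urn I: 0.385
  Urn IV: 0.22
  Urn V: 0.016
  Urn III: 0.415
  Urn II: 0.07
Sum = 1.2535.
The ratio is 0.07 / 0.385 (the normalizer cancels) = 0.182.

0.182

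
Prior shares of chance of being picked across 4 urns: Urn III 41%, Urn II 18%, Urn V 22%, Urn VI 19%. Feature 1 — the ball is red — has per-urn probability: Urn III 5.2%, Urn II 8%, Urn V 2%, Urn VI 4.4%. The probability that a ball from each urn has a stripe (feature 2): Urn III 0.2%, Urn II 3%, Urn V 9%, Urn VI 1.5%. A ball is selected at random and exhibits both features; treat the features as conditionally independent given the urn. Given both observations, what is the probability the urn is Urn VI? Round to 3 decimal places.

Compute prior × likelihood for every hypothesis:
  Urn III: 0.41 × 0.052 × 0.002 = 0.00004264
  Urn II: 0.18 × 0.08 × 0.03 = 0.000432
  Urn V: 0.22 × 0.02 × 0.09 = 0.000396
  Urn VI: 0.19 × 0.044 × 0.015 = 0.0001254
Sum = 0.00099604.
P(Urn VI | evidence) = 0.0001254 / 0.00099604 ≈ 0.126.

0.126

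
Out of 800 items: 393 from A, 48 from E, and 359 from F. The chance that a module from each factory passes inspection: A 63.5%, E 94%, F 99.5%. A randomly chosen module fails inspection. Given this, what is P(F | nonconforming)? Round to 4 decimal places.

Taking complements, P(nonconforming | each) = A 0.365, E 0.06, F 0.005.
Prior × likelihood for each hypothesis:
  A: 0.49125 × 0.365 = 0.17930625
  E: 0.06 × 0.06 = 0.0036
  F: 0.44875 × 0.005 = 0.00224375
Normalizing constant = 0.18515.
P(F | evidence) = 0.00224375 / 0.18515 ≈ 0.0121.

0.0121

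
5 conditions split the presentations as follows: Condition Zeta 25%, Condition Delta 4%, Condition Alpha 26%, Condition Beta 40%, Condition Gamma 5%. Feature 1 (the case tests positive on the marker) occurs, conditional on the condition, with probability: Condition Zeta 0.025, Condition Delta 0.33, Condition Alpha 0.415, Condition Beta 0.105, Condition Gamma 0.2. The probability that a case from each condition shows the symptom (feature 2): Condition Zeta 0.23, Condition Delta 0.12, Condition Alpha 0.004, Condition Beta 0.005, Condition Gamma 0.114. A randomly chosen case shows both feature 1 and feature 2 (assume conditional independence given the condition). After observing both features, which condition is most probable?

Condition Delta

Prior × likelihood for each hypothesis:
  Condition Zeta: 0.25 × 0.025 × 0.23 = 0.0014375
  Condition Delta: 0.04 × 0.33 × 0.12 = 0.001584
  Condition Alpha: 0.26 × 0.415 × 0.004 = 0.0004316
  Condition Beta: 0.4 × 0.105 × 0.005 = 0.00021
  Condition Gamma: 0.05 × 0.2 × 0.114 = 0.00114
Total = 0.0048031.
Largest term belongs to Condition Delta, so Condition Delta is most probable.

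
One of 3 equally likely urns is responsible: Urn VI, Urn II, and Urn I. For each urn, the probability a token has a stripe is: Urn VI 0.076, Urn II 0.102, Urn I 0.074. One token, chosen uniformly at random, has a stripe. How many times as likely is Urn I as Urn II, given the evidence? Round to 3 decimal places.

With a uniform prior (1/3 each), posterior ∝ likelihood:
  Urn VI: 0.076
  Urn II: 0.102
  Urn I: 0.074
Total = 0.252.
The ratio is 0.074 / 0.102 (the normalizer cancels) = 0.725.

0.725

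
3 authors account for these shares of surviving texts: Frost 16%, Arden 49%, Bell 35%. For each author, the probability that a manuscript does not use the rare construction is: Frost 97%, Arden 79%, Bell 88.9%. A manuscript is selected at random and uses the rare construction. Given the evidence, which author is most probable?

Arden

Taking complements, P(rare-form | each) = Frost 0.03, Arden 0.21, Bell 0.111.
Unnormalized posteriors (prior × likelihood):
  Frost: 0.16 × 0.03 = 0.0048
  Arden: 0.49 × 0.21 = 0.1029
  Bell: 0.35 × 0.111 = 0.03885
Normalizing constant = 0.14655.
Largest term belongs to Arden, so Arden is most probable.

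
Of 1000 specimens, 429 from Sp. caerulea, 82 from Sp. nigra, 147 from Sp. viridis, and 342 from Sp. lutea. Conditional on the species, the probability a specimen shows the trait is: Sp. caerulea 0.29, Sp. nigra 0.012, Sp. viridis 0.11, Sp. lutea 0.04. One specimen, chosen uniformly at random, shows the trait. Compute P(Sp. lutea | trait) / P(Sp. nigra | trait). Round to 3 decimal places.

13.902

By Bayes' rule, posterior ∝ prior × likelihood:
  Sp. caerulea: 0.429 × 0.29 = 0.12441
  Sp. nigra: 0.082 × 0.012 = 0.000984
  Sp. viridis: 0.147 × 0.11 = 0.01617
  Sp. lutea: 0.342 × 0.04 = 0.01368
Sum = 0.155244.
The ratio is 0.01368 / 0.000984 (the normalizer cancels) = 13.902.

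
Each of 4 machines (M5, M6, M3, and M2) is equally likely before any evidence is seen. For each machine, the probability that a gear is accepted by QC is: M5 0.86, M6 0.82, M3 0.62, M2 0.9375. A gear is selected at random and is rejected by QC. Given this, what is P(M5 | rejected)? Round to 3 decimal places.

0.184

Taking complements, P(rejected | each) = M5 0.14, M6 0.18, M3 0.38, M2 0.0625.
Since the prior is uniform, the posterior is proportional to the likelihood:
  M5: 0.14
  M6: 0.18
  M3: 0.38
  M2: 0.0625
Normalizing constant = 0.7625.
P(M5 | evidence) = 0.14 / 0.7625 ≈ 0.184.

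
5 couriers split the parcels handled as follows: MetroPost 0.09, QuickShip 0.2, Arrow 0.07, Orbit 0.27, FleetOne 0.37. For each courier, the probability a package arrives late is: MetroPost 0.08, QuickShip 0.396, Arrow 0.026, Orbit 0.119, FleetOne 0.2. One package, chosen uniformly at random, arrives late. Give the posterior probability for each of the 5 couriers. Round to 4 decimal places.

Compute prior × likelihood for every hypothesis:
  MetroPost: 0.09 × 0.08 = 0.0072
  QuickShip: 0.2 × 0.396 = 0.0792
  Arrow: 0.07 × 0.026 = 0.00182
  Orbit: 0.27 × 0.119 = 0.03213
  FleetOne: 0.37 × 0.2 = 0.074
Total = 0.19435.
P(MetroPost | late) = 0.0072/0.19435 ≈ 0.0370
P(QuickShip | late) = 0.0792/0.19435 ≈ 0.4075
P(Arrow | late) = 0.00182/0.19435 ≈ 0.0094
P(Orbit | late) = 0.03213/0.19435 ≈ 0.1653
P(FleetOne | late) = 0.074/0.19435 ≈ 0.3808

MetroPost 0.0370, QuickShip 0.4075, Arrow 0.0094, Orbit 0.1653, FleetOne 0.3808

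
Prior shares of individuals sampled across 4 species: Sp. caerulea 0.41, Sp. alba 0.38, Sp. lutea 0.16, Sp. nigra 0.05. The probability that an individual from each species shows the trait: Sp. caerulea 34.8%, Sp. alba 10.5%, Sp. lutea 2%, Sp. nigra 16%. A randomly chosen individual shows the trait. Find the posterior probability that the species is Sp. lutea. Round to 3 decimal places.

Compute prior × likelihood for every hypothesis:
  Sp. caerulea: 0.41 × 0.348 = 0.14268
  Sp. alba: 0.38 × 0.105 = 0.0399
  Sp. lutea: 0.16 × 0.02 = 0.0032
  Sp. nigra: 0.05 × 0.16 = 0.008
Sum = 0.19378.
P(Sp. lutea | evidence) = 0.0032 / 0.19378 ≈ 0.017.

0.017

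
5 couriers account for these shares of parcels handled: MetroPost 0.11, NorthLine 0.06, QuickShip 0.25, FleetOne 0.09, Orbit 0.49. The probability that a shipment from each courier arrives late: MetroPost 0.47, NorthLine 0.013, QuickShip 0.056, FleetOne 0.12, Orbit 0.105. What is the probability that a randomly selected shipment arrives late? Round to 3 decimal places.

Compute prior × likelihood for every hypothesis:
  MetroPost: 0.11 × 0.47 = 0.0517
  NorthLine: 0.06 × 0.013 = 0.00078
  QuickShip: 0.25 × 0.056 = 0.014
  FleetOne: 0.09 × 0.12 = 0.0108
  Orbit: 0.49 × 0.105 = 0.05145
P(late) = 0.0517 + 0.00078 + 0.014 + 0.0108 + 0.05145 = 0.12873 → 0.129.

0.129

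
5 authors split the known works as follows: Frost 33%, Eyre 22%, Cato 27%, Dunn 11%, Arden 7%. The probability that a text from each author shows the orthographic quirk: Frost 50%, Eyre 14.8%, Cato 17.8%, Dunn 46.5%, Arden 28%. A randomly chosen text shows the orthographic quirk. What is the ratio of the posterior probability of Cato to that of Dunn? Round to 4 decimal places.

0.9396

By Bayes' rule, posterior ∝ prior × likelihood:
  Frost: 0.33 × 0.5 = 0.165
  Eyre: 0.22 × 0.148 = 0.03256
  Cato: 0.27 × 0.178 = 0.04806
  Dunn: 0.11 × 0.465 = 0.05115
  Arden: 0.07 × 0.28 = 0.0196
Total = 0.31637.
The ratio is 0.04806 / 0.05115 (the normalizer cancels) = 0.9396.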